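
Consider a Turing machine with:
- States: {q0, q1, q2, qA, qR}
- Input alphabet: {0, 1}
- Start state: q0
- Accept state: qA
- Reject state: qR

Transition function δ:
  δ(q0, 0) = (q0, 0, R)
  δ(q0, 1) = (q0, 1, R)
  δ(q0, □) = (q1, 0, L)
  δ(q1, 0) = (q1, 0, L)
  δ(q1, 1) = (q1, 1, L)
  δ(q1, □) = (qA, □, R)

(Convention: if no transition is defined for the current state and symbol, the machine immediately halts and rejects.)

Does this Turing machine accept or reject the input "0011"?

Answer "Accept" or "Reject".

Execution trace:
Initial: [q0]0011
Step 1: δ(q0, 0) = (q0, 0, R) → 0[q0]011
Step 2: δ(q0, 0) = (q0, 0, R) → 00[q0]11
Step 3: δ(q0, 1) = (q0, 1, R) → 001[q0]1
Step 4: δ(q0, 1) = (q0, 1, R) → 0011[q0]□
Step 5: δ(q0, □) = (q1, 0, L) → 001[q1]10
Step 6: δ(q1, 1) = (q1, 1, L) → 00[q1]110
Step 7: δ(q1, 1) = (q1, 1, L) → 0[q1]0110
Step 8: δ(q1, 0) = (q1, 0, L) → [q1]00110
Step 9: δ(q1, 0) = (q1, 0, L) → [q1]□00110
Step 10: δ(q1, □) = (qA, □, R) → □[qA]00110

The machine reaches the accept state qA and halts.

Answer: Accept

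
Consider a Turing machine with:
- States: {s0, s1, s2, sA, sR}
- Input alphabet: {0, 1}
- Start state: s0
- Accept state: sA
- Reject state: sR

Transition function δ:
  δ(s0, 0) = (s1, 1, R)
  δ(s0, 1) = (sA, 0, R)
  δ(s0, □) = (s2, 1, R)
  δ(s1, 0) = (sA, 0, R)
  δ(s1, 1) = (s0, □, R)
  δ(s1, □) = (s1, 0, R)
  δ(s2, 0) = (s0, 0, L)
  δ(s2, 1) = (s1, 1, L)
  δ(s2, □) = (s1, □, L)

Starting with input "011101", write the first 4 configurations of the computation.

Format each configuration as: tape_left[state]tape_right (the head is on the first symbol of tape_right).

Transitions applied:
Step 1: δ(s0, 0) = (s1, 1, R)
Step 2: δ(s1, 1) = (s0, □, R)
Step 3: δ(s0, 1) = (sA, 0, R)

The first 4 configurations are:
[s0]011101 ⊢ 1[s1]11101 ⊢ 1□[s0]1101 ⊢ 1□0[sA]101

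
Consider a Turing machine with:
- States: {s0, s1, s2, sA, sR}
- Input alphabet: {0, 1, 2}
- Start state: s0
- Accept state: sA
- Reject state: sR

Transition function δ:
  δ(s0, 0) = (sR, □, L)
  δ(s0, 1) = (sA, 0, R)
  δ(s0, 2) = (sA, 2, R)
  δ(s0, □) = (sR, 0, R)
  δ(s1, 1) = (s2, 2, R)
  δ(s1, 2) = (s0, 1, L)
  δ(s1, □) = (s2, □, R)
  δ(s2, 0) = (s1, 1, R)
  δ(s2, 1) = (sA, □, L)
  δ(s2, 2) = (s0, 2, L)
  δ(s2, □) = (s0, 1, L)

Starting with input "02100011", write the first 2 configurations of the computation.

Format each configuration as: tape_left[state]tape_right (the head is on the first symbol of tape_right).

Transitions applied:
Step 1: δ(s0, 0) = (sR, □, L)

The first 2 configurations are:
[s0]02100011 ⊢ [sR]□□2100011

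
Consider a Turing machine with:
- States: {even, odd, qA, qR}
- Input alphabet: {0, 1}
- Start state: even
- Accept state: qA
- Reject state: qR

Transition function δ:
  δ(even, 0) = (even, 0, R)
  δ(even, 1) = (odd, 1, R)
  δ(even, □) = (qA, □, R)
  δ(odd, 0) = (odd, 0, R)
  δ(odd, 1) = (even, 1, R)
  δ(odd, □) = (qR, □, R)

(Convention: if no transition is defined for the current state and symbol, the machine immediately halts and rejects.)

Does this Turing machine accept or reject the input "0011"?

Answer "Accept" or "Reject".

Execution trace:
Initial: [even]0011
Step 1: δ(even, 0) = (even, 0, R) → 0[even]011
Step 2: δ(even, 0) = (even, 0, R) → 00[even]11
Step 3: δ(even, 1) = (odd, 1, R) → 001[odd]1
Step 4: δ(odd, 1) = (even, 1, R) → 0011[even]□
Step 5: δ(even, □) = (qA, □, R) → 0011□[qA]□

The machine reaches the accept state qA and halts.

Answer: Accept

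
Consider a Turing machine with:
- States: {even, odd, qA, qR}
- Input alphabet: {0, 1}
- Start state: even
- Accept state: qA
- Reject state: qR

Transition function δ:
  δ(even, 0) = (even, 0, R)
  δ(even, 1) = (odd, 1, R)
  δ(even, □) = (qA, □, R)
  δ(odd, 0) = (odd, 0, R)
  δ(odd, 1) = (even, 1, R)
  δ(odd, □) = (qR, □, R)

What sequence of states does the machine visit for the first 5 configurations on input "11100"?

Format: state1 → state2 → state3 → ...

Execution trace:
Initial: [even]11100
Step 1: δ(even, 1) = (odd, 1, R) → 1[odd]1100
Step 2: δ(odd, 1) = (even, 1, R) → 11[even]100
Step 3: δ(even, 1) = (odd, 1, R) → 111[odd]00
Step 4: δ(odd, 0) = (odd, 0, R) → 1110[odd]0

State sequence: even → odd → even → odd → odd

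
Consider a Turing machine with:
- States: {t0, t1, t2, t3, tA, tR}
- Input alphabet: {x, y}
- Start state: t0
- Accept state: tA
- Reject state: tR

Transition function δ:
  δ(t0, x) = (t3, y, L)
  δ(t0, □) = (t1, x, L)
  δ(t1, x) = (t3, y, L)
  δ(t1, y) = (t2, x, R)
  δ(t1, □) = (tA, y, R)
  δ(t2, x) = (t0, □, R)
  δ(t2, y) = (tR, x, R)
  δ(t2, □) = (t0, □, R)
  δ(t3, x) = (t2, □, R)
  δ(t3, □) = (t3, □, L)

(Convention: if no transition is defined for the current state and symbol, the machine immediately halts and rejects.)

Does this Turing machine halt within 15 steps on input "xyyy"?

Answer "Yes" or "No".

Execution trace:
Initial: [t0]xyyy
Step 1: δ(t0, x) = (t3, y, L) → [t3]□yyyy
Step 2: δ(t3, □) = (t3, □, L) → [t3]□□yyyy
Step 3: δ(t3, □) = (t3, □, L) → [t3]□□□yyyy
Step 4: δ(t3, □) = (t3, □, L) → [t3]□□□□yyyy
Step 5: δ(t3, □) = (t3, □, L) → [t3]□□□□□yyyy
Step 6: δ(t3, □) = (t3, □, L) → [t3]□□□□□□yyyy
Step 7: δ(t3, □) = (t3, □, L) → [t3]□□□□□□□yyyy
Step 8: δ(t3, □) = (t3, □, L) → [t3]□□□□□□□□yyyy
Step 9: δ(t3, □) = (t3, □, L) → [t3]□□□□□□□□□yyyy
Step 10: δ(t3, □) = (t3, □, L) → [t3]□□□□□□□□□□yyyy
Step 11: δ(t3, □) = (t3, □, L) → [t3]□□□□□□□□□□□yyyy
Step 12: δ(t3, □) = (t3, □, L) → [t3]□□□□□□□□□□□□yyyy
Step 13: δ(t3, □) = (t3, □, L) → [t3]□□□□□□□□□□□□□yyyy
Step 14: δ(t3, □) = (t3, □, L) → [t3]□□□□□□□□□□□□□□yyyy
Step 15: δ(t3, □) = (t3, □, L) → [t3]□□□□□□□□□□□□□□□yyyy

The machine has not reached a halting state after 15 steps.
The machine did not halt within the 15-step bound.

Answer: No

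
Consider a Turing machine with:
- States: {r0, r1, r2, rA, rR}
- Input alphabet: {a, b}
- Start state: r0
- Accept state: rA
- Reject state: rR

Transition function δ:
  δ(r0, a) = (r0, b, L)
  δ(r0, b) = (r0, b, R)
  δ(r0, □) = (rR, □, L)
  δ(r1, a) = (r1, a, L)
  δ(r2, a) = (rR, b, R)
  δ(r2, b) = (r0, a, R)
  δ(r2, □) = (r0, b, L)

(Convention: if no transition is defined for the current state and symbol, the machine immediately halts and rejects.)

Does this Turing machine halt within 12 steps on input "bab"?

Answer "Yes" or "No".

Execution trace:
Initial: [r0]bab
Step 1: δ(r0, b) = (r0, b, R) → b[r0]ab
Step 2: δ(r0, a) = (r0, b, L) → [r0]bbb
Step 3: δ(r0, b) = (r0, b, R) → b[r0]bb
Step 4: δ(r0, b) = (r0, b, R) → bb[r0]b
Step 5: δ(r0, b) = (r0, b, R) → bbb[r0]□
Step 6: δ(r0, □) = (rR, □, L) → bb[rR]b□

The machine reaches the reject state rR and halts.
The machine halted after 6 steps (within the 12-step bound).

Answer: Yes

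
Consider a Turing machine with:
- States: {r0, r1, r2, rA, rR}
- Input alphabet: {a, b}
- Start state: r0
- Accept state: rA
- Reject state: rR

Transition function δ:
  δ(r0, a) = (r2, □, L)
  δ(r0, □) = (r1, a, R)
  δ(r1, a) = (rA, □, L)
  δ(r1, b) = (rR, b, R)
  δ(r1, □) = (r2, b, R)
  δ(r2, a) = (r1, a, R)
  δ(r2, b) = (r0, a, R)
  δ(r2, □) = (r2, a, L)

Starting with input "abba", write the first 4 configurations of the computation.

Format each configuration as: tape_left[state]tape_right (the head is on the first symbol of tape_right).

Transitions applied:
Step 1: δ(r0, a) = (r2, □, L)
Step 2: δ(r2, □) = (r2, a, L)
Step 3: δ(r2, □) = (r2, a, L)

The first 4 configurations are:
[r0]abba ⊢ [r2]□□bba ⊢ [r2]□a□bba ⊢ [r2]□aa□bba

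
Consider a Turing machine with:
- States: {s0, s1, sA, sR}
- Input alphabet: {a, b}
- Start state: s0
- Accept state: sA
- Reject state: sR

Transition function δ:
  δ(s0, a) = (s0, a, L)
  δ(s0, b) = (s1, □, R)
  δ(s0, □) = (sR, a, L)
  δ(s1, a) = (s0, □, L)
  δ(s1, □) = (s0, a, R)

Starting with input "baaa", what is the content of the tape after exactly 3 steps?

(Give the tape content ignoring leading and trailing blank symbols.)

Execution trace:
Initial: [s0]baaa
Step 1: δ(s0, b) = (s1, □, R) → □[s1]aaa
Step 2: δ(s1, a) = (s0, □, L) → [s0]□□aa
Step 3: δ(s0, □) = (sR, a, L) → [sR]□a□aa

The machine reaches the reject state sR and halts.

After 3 steps, the tape (ignoring leading/trailing blanks) is: a□aa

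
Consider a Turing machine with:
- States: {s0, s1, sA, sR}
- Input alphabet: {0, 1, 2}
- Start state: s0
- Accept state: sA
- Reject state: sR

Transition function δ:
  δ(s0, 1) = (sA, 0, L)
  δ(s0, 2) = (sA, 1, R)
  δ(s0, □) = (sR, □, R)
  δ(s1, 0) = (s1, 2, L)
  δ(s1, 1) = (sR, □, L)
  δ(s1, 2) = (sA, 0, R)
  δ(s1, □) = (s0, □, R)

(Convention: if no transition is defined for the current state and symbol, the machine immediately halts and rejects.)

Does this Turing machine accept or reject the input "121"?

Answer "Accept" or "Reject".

Execution trace:
Initial: [s0]121
Step 1: δ(s0, 1) = (sA, 0, L) → [sA]□021

The machine reaches the accept state sA and halts.

Answer: Accept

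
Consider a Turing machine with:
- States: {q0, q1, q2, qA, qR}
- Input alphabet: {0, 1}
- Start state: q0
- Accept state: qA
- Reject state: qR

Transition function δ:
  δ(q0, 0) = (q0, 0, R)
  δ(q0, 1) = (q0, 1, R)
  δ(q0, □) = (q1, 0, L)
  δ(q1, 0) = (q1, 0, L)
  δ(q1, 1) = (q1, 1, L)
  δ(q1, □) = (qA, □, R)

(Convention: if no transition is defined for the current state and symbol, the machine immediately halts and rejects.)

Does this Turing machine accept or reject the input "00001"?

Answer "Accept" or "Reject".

Execution trace:
Initial: [q0]00001
Step 1: δ(q0, 0) = (q0, 0, R) → 0[q0]0001
Step 2: δ(q0, 0) = (q0, 0, R) → 00[q0]001
Step 3: δ(q0, 0) = (q0, 0, R) → 000[q0]01
Step 4: δ(q0, 0) = (q0, 0, R) → 0000[q0]1
Step 5: δ(q0, 1) = (q0, 1, R) → 00001[q0]□
Step 6: δ(q0, □) = (q1, 0, L) → 0000[q1]10
Step 7: δ(q1, 1) = (q1, 1, L) → 000[q1]010
Step 8: δ(q1, 0) = (q1, 0, L) → 00[q1]0010
Step 9: δ(q1, 0) = (q1, 0, L) → 0[q1]00010
Step 10: δ(q1, 0) = (q1, 0, L) → [q1]000010
Step 11: δ(q1, 0) = (q1, 0, L) → [q1]□000010
Step 12: δ(q1, □) = (qA, □, R) → □[qA]000010

The machine reaches the accept state qA and halts.

Answer: Accept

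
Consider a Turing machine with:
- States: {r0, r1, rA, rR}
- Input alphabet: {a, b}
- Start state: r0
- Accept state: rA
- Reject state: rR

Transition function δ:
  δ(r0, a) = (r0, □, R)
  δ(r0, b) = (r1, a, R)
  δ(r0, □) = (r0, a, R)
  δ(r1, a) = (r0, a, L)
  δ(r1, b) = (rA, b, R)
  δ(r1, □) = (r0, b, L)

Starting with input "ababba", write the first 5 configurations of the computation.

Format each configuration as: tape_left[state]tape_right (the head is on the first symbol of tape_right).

Transitions applied:
Step 1: δ(r0, a) = (r0, □, R)
Step 2: δ(r0, b) = (r1, a, R)
Step 3: δ(r1, a) = (r0, a, L)
Step 4: δ(r0, a) = (r0, □, R)

The first 5 configurations are:
[r0]ababba ⊢ □[r0]babba ⊢ □a[r1]abba ⊢ □[r0]aabba ⊢ □□[r0]abba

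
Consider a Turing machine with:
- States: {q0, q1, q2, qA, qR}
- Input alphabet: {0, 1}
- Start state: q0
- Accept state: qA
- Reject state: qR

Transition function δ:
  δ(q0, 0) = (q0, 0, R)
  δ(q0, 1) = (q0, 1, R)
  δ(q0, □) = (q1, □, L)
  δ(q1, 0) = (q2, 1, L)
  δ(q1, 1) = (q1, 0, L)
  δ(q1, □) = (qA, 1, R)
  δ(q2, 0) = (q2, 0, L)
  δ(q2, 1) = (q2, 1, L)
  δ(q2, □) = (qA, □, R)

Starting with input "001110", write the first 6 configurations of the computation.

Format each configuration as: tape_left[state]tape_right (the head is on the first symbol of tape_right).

Transitions applied:
Step 1: δ(q0, 0) = (q0, 0, R)
Step 2: δ(q0, 0) = (q0, 0, R)
Step 3: δ(q0, 1) = (q0, 1, R)
Step 4: δ(q0, 1) = (q0, 1, R)
Step 5: δ(q0, 1) = (q0, 1, R)

The first 6 configurations are:
[q0]001110 ⊢ 0[q0]01110 ⊢ 00[q0]1110 ⊢ 001[q0]110 ⊢ 0011[q0]10 ⊢ 00111[q0]0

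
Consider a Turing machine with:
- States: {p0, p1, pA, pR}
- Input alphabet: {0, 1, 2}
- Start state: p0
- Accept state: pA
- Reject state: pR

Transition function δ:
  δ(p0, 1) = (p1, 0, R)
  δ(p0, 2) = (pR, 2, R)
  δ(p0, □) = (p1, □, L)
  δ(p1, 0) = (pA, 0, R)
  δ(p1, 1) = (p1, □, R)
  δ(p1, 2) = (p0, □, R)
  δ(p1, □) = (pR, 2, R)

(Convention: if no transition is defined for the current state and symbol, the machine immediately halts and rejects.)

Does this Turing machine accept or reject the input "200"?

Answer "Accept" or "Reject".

Execution trace:
Initial: [p0]200
Step 1: δ(p0, 2) = (pR, 2, R) → 2[pR]00

The machine reaches the reject state pR and halts.

Answer: Reject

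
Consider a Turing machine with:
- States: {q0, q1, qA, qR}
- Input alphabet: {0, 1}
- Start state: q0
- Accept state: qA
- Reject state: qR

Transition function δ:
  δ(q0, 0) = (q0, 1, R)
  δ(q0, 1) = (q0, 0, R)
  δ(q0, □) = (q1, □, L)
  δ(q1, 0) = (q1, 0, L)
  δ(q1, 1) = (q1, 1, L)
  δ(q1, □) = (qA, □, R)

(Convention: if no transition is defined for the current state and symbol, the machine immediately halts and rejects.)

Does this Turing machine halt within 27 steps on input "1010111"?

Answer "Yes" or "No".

Execution trace:
Initial: [q0]1010111
Step 1: δ(q0, 1) = (q0, 0, R) → 0[q0]010111
Step 2: δ(q0, 0) = (q0, 1, R) → 01[q0]10111
Step 3: δ(q0, 1) = (q0, 0, R) → 010[q0]0111
Step 4: δ(q0, 0) = (q0, 1, R) → 0101[q0]111
Step 5: δ(q0, 1) = (q0, 0, R) → 01010[q0]11
Step 6: δ(q0, 1) = (q0, 0, R) → 010100[q0]1
Step 7: δ(q0, 1) = (q0, 0, R) → 0101000[q0]□
Step 8: δ(q0, □) = (q1, □, L) → 010100[q1]0□
Step 9: δ(q1, 0) = (q1, 0, L) → 01010[q1]00□
Step 10: δ(q1, 0) = (q1, 0, L) → 0101[q1]000□
Step 11: δ(q1, 0) = (q1, 0, L) → 010[q1]1000□
Step 12: δ(q1, 1) = (q1, 1, L) → 01[q1]01000□
Step 13: δ(q1, 0) = (q1, 0, L) → 0[q1]101000□
Step 14: δ(q1, 1) = (q1, 1, L) → [q1]0101000□
Step 15: δ(q1, 0) = (q1, 0, L) → [q1]□0101000□
Step 16: δ(q1, □) = (qA, □, R) → □[qA]0101000□

The machine reaches the accept state qA and halts.
The machine halted after 16 steps (within the 27-step bound).

Answer: Yes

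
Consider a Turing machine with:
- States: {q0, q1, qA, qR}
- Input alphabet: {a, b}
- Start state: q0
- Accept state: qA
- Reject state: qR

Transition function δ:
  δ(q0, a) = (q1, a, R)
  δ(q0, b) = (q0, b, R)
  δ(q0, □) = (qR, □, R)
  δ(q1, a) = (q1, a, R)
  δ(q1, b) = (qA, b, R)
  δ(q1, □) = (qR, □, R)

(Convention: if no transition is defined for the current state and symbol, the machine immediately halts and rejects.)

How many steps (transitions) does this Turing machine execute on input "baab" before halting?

Execution trace:
Initial: [q0]baab
Step 1: δ(q0, b) = (q0, b, R) → b[q0]aab
Step 2: δ(q0, a) = (q1, a, R) → ba[q1]ab
Step 3: δ(q1, a) = (q1, a, R) → baa[q1]b
Step 4: δ(q1, b) = (qA, b, R) → baab[qA]□

The machine reaches the accept state qA and halts.

The machine executed 4 steps before halting.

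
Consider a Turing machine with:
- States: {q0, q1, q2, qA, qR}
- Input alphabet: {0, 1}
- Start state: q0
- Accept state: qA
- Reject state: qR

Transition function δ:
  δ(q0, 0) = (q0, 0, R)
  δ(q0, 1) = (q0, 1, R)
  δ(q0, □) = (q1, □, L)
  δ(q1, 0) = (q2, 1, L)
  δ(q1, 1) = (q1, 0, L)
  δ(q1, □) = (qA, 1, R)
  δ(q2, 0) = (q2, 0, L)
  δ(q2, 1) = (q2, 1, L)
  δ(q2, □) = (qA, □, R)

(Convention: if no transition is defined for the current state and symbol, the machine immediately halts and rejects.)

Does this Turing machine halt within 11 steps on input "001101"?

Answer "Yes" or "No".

Execution trace:
Initial: [q0]001101
Step 1: δ(q0, 0) = (q0, 0, R) → 0[q0]01101
Step 2: δ(q0, 0) = (q0, 0, R) → 00[q0]1101
Step 3: δ(q0, 1) = (q0, 1, R) → 001[q0]101
Step 4: δ(q0, 1) = (q0, 1, R) → 0011[q0]01
Step 5: δ(q0, 0) = (q0, 0, R) → 00110[q0]1
Step 6: δ(q0, 1) = (q0, 1, R) → 001101[q0]□
Step 7: δ(q0, □) = (q1, □, L) → 00110[q1]1□
Step 8: δ(q1, 1) = (q1, 0, L) → 0011[q1]00□
Step 9: δ(q1, 0) = (q2, 1, L) → 001[q2]110□
Step 10: δ(q2, 1) = (q2, 1, L) → 00[q2]1110□
Step 11: δ(q2, 1) = (q2, 1, L) → 0[q2]01110□

The machine has not reached a halting state after 11 steps.
The machine did not halt within the 11-step bound.

Answer: No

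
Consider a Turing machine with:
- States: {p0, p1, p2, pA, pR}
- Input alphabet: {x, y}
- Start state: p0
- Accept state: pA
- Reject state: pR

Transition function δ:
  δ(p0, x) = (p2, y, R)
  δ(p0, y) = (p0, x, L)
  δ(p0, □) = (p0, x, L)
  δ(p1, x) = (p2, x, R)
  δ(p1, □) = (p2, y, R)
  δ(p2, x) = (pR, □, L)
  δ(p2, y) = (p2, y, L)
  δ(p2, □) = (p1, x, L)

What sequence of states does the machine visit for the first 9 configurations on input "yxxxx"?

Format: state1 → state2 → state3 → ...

Execution trace:
Initial: [p0]yxxxx
Step 1: δ(p0, y) = (p0, x, L) → [p0]□xxxxx
Step 2: δ(p0, □) = (p0, x, L) → [p0]□xxxxxx
Step 3: δ(p0, □) = (p0, x, L) → [p0]□xxxxxxx
Step 4: δ(p0, □) = (p0, x, L) → [p0]□xxxxxxxx
Step 5: δ(p0, □) = (p0, x, L) → [p0]□xxxxxxxxx
Step 6: δ(p0, □) = (p0, x, L) → [p0]□xxxxxxxxxx
Step 7: δ(p0, □) = (p0, x, L) → [p0]□xxxxxxxxxxx
Step 8: δ(p0, □) = (p0, x, L) → [p0]□xxxxxxxxxxxx

State sequence: p0 → p0 → p0 → p0 → p0 → p0 → p0 → p0 → p0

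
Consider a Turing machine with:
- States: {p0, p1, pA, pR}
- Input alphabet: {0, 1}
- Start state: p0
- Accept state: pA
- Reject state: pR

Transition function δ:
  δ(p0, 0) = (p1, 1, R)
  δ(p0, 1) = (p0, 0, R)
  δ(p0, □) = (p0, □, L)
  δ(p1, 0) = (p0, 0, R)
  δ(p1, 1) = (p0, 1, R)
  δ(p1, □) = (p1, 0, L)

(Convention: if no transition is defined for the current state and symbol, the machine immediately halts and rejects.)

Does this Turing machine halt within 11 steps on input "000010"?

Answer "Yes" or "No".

Execution trace:
Initial: [p0]000010
Step 1: δ(p0, 0) = (p1, 1, R) → 1[p1]00010
Step 2: δ(p1, 0) = (p0, 0, R) → 10[p0]0010
Step 3: δ(p0, 0) = (p1, 1, R) → 101[p1]010
Step 4: δ(p1, 0) = (p0, 0, R) → 1010[p0]10
Step 5: δ(p0, 1) = (p0, 0, R) → 10100[p0]0
Step 6: δ(p0, 0) = (p1, 1, R) → 101001[p1]□
Step 7: δ(p1, □) = (p1, 0, L) → 10100[p1]10
Step 8: δ(p1, 1) = (p0, 1, R) → 101001[p0]0
Step 9: δ(p0, 0) = (p1, 1, R) → 1010011[p1]□
Step 10: δ(p1, □) = (p1, 0, L) → 101001[p1]10
Step 11: δ(p1, 1) = (p0, 1, R) → 1010011[p0]0

The machine has not reached a halting state after 11 steps.
The machine did not halt within the 11-step bound.

Answer: No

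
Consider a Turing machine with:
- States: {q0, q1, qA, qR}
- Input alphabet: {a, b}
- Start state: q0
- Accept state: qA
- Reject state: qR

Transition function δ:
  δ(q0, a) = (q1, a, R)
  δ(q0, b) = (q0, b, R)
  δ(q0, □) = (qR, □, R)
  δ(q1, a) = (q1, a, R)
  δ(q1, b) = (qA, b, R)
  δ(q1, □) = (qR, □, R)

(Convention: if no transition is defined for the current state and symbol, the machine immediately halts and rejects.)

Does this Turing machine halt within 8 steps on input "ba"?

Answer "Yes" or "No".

Execution trace:
Initial: [q0]ba
Step 1: δ(q0, b) = (q0, b, R) → b[q0]a
Step 2: δ(q0, a) = (q1, a, R) → ba[q1]□
Step 3: δ(q1, □) = (qR, □, R) → ba□[qR]□

The machine reaches the reject state qR and halts.
The machine halted after 3 steps (within the 8-step bound).

Answer: Yes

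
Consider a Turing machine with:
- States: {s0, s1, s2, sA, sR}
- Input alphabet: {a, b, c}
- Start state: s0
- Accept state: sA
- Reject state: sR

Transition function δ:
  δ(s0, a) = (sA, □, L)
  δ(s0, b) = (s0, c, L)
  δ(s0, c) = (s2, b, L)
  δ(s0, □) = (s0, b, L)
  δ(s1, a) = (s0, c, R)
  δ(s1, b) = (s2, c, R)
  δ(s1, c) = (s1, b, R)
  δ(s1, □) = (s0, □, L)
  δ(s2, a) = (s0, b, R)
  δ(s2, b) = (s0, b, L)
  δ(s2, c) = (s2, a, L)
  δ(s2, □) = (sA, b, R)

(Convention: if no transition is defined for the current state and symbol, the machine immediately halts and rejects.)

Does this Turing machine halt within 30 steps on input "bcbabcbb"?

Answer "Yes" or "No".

Execution trace:
Initial: [s0]bcbabcbb
Step 1: δ(s0, b) = (s0, c, L) → [s0]□ccbabcbb
Step 2: δ(s0, □) = (s0, b, L) → [s0]□bccbabcbb
Step 3: δ(s0, □) = (s0, b, L) → [s0]□bbccbabcbb
Step 4: δ(s0, □) = (s0, b, L) → [s0]□bbbccbabcbb
Step 5: δ(s0, □) = (s0, b, L) → [s0]□bbbbccbabcbb
Step 6: δ(s0, □) = (s0, b, L) → [s0]□bbbbbccbabcbb
Step 7: δ(s0, □) = (s0, b, L) → [s0]□bbbbbbccbabcbb
Step 8: δ(s0, □) = (s0, b, L) → [s0]□bbbbbbbccbabcbb
Step 9: δ(s0, □) = (s0, b, L) → [s0]□bbbbbbbbccbabcbb
Step 10: δ(s0, □) = (s0, b, L) → [s0]□bbbbbbbbbccbabcbb
Step 11: δ(s0, □) = (s0, b, L) → [s0]□bbbbbbbbbbccbabcbb
Step 12: δ(s0, □) = (s0, b, L) → [s0]□bbbbbbbbbbbccbabcbb
Step 13: δ(s0, □) = (s0, b, L) → [s0]□bbbbbbbbbbbbccbabcbb
Step 14: δ(s0, □) = (s0, b, L) → [s0]□bbbbbbbbbbbbbccbabcbb
Step 15: δ(s0, □) = (s0, b, L) → [s0]□bbbbbbbbbbbbbbccbabcbb
Step 16: δ(s0, □) = (s0, b, L) → [s0]□bbbbbbbbbbbbbbbccbabcbb
Step 17: δ(s0, □) = (s0, b, L) → [s0]□bbbbbbbbbbbbbbbbccbabcbb
Step 18: δ(s0, □) = (s0, b, L) → [s0]□bbbbbbbbbbbbbbbbbccbabcbb
Step 19: δ(s0, □) = (s0, b, L) → [s0]□bbbbbbbbbbbbbbbbbbccbabcbb
Step 20: δ(s0, □) = (s0, b, L) → [s0]□bbbbbbbbbbbbbbbbbbbccbabcbb
Step 21: δ(s0, □) = (s0, b, L) → [s0]□bbbbbbbbbbbbbbbbbbbbccbabcbb
Step 22: δ(s0, □) = (s0, b, L) → [s0]□bbbbbbbbbbbbbbbbbbbbbccbabcbb
Step 23: δ(s0, □) = (s0, b, L) → [s0]□bbbbbbbbbbbbbbbbbbbbbbccbabcbb
Step 24: δ(s0, □) = (s0, b, L) → [s0]□bbbbbbbbbbbbbbbbbbbbbbbccbabcbb
Step 25: δ(s0, □) = (s0, b, L) → [s0]□bbbbbbbbbbbbbbbbbbbbbbbbccbabcbb
Step 26: δ(s0, □) = (s0, b, L) → [s0]□bbbbbbbbbbbbbbbbbbbbbbbbbccbabcbb
Step 27: δ(s0, □) = (s0, b, L) → [s0]□bbbbbbbbbbbbbbbbbbbbbbbbbbccbabcbb
Step 28: δ(s0, □) = (s0, b, L) → [s0]□bbbbbbbbbbbbbbbbbbbbbbbbbbbccbabcbb
Step 29: δ(s0, □) = (s0, b, L) → [s0]□bbbbbbbbbbbbbbbbbbbbbbbbbbbbccbabcbb
Step 30: δ(s0, □) = (s0, b, L) → [s0]□bbbbbbbbbbbbbbbbbbbbbbbbbbbbbccbabcbb

The machine has not reached a halting state after 30 steps.
The machine did not halt within the 30-step bound.

Answer: No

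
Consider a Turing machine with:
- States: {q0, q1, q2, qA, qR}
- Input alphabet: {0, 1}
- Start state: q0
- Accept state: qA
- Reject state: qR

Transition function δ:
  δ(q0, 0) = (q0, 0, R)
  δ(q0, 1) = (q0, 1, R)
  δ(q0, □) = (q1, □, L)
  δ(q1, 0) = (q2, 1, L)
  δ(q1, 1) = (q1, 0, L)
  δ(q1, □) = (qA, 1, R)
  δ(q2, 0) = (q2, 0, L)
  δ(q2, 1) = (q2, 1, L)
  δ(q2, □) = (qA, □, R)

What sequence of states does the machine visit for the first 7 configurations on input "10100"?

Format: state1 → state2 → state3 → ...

Execution trace:
Initial: [q0]10100
Step 1: δ(q0, 1) = (q0, 1, R) → 1[q0]0100
Step 2: δ(q0, 0) = (q0, 0, R) → 10[q0]100
Step 3: δ(q0, 1) = (q0, 1, R) → 101[q0]00
Step 4: δ(q0, 0) = (q0, 0, R) → 1010[q0]0
Step 5: δ(q0, 0) = (q0, 0, R) → 10100[q0]□
Step 6: δ(q0, □) = (q1, □, L) → 1010[q1]0□

State sequence: q0 → q0 → q0 → q0 → q0 → q0 → q1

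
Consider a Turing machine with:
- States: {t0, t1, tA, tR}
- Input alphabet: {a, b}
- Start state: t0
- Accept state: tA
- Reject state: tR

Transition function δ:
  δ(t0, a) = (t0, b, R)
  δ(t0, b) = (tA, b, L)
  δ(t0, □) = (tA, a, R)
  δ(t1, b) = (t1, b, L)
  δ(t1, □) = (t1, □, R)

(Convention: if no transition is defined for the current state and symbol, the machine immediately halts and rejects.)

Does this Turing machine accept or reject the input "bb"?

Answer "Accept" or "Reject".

Execution trace:
Initial: [t0]bb
Step 1: δ(t0, b) = (tA, b, L) → [tA]□bb

The machine reaches the accept state tA and halts.

Answer: Accept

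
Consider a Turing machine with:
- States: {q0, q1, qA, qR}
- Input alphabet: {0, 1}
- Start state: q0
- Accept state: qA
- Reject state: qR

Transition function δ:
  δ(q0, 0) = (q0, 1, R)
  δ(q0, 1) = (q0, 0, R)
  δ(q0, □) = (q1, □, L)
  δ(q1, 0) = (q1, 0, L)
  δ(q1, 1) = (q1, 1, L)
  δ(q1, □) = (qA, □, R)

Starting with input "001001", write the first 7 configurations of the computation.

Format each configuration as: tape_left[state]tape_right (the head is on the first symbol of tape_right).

Transitions applied:
Step 1: δ(q0, 0) = (q0, 1, R)
Step 2: δ(q0, 0) = (q0, 1, R)
Step 3: δ(q0, 1) = (q0, 0, R)
Step 4: δ(q0, 0) = (q0, 1, R)
Step 5: δ(q0, 0) = (q0, 1, R)
Step 6: δ(q0, 1) = (q0, 0, R)

The first 7 configurations are:
[q0]001001 ⊢ 1[q0]01001 ⊢ 11[q0]1001 ⊢ 110[q0]001 ⊢ 1101[q0]01 ⊢ 11011[q0]1 ⊢ 110110[q0]□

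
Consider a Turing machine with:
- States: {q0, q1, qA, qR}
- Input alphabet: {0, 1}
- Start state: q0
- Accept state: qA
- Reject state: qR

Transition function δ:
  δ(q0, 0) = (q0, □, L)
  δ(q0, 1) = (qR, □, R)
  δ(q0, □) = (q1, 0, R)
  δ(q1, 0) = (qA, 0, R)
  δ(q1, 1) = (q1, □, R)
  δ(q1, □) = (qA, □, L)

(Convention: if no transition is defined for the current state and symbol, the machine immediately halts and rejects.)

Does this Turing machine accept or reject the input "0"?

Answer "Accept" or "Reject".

Execution trace:
Initial: [q0]0
Step 1: δ(q0, 0) = (q0, □, L) → [q0]□□
Step 2: δ(q0, □) = (q1, 0, R) → 0[q1]□
Step 3: δ(q1, □) = (qA, □, L) → [qA]0□

The machine reaches the accept state qA and halts.

Answer: Accept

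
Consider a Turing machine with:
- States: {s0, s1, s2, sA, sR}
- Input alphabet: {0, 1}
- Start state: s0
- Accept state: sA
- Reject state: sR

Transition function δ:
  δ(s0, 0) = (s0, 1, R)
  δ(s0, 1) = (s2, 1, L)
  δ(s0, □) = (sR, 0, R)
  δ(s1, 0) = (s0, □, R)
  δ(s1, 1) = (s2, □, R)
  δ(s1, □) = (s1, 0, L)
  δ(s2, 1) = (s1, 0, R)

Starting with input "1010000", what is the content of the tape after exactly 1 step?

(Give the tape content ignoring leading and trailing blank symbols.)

Execution trace:
Initial: [s0]1010000
Step 1: δ(s0, 1) = (s2, 1, L) → [s2]□1010000

No transition is defined for δ(s2, □). By convention the machine halts and rejects.

After 1 step, the tape (ignoring leading/trailing blanks) is: 1010000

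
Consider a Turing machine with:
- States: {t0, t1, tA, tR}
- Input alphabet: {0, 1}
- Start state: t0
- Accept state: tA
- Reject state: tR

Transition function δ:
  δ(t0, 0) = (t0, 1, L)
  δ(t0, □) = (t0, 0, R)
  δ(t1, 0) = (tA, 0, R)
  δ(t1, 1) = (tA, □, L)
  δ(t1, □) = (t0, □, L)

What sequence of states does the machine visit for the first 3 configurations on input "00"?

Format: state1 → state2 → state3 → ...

Execution trace:
Initial: [t0]00
Step 1: δ(t0, 0) = (t0, 1, L) → [t0]□10
Step 2: δ(t0, □) = (t0, 0, R) → 0[t0]10

No transition is defined for δ(t0, 1). By convention the machine halts and rejects.

State sequence: t0 → t0 → t0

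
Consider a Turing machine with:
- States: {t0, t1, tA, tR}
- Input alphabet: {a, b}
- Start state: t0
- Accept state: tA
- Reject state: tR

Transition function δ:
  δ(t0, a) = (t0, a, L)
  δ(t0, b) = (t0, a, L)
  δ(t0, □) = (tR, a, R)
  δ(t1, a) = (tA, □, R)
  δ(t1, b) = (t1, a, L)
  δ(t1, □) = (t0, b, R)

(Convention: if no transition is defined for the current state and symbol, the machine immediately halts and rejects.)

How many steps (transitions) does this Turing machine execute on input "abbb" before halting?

Execution trace:
Initial: [t0]abbb
Step 1: δ(t0, a) = (t0, a, L) → [t0]□abbb
Step 2: δ(t0, □) = (tR, a, R) → a[tR]abbb

The machine reaches the reject state tR and halts.

The machine executed 2 steps before halting.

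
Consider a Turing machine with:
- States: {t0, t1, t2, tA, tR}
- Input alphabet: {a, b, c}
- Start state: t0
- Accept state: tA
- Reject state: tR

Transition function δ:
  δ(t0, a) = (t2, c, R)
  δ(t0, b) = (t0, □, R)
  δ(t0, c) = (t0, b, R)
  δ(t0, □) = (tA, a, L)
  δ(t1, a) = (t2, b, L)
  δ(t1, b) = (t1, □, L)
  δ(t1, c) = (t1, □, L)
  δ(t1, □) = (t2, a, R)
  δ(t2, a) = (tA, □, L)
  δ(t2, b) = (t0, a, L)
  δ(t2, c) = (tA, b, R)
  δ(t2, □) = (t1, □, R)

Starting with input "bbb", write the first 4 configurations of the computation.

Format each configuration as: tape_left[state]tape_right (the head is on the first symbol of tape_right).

Transitions applied:
Step 1: δ(t0, b) = (t0, □, R)
Step 2: δ(t0, b) = (t0, □, R)
Step 3: δ(t0, b) = (t0, □, R)

The first 4 configurations are:
[t0]bbb ⊢ □[t0]bb ⊢ □□[t0]b ⊢ □□□[t0]□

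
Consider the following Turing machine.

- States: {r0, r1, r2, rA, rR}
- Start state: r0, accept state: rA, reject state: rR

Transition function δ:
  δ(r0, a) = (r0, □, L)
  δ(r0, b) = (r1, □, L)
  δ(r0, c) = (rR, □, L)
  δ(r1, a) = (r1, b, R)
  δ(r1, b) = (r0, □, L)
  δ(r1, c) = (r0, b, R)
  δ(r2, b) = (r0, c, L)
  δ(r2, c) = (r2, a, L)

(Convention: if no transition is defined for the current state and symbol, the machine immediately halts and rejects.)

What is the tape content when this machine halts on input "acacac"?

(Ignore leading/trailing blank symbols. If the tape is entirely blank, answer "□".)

Execution trace:
Initial: [r0]acacac
Step 1: δ(r0, a) = (r0, □, L) → [r0]□□cacac

No transition is defined for δ(r0, □). By convention the machine halts and rejects.

Final tape (ignoring leading/trailing blanks): cacac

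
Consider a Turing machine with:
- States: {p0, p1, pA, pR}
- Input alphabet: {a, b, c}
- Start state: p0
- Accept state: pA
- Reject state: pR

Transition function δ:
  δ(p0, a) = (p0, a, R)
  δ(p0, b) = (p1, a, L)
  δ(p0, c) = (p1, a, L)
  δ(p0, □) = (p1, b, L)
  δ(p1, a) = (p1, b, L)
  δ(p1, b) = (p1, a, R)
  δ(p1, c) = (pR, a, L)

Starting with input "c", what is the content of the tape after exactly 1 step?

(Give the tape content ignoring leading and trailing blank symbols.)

Execution trace:
Initial: [p0]c
Step 1: δ(p0, c) = (p1, a, L) → [p1]□a

No transition is defined for δ(p1, □). By convention the machine halts and rejects.

After 1 step, the tape (ignoring leading/trailing blanks) is: a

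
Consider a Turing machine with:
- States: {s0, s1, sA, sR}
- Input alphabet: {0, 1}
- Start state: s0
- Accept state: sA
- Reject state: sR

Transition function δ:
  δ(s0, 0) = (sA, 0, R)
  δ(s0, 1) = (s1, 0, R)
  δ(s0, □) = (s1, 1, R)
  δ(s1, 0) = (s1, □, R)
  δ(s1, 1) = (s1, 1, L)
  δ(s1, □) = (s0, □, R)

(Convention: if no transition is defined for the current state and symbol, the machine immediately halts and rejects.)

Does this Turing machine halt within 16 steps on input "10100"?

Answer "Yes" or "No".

Execution trace:
Initial: [s0]10100
Step 1: δ(s0, 1) = (s1, 0, R) → 0[s1]0100
Step 2: δ(s1, 0) = (s1, □, R) → 0□[s1]100
Step 3: δ(s1, 1) = (s1, 1, L) → 0[s1]□100
Step 4: δ(s1, □) = (s0, □, R) → 0□[s0]100
Step 5: δ(s0, 1) = (s1, 0, R) → 0□0[s1]00
Step 6: δ(s1, 0) = (s1, □, R) → 0□0□[s1]0
Step 7: δ(s1, 0) = (s1, □, R) → 0□0□□[s1]□
Step 8: δ(s1, □) = (s0, □, R) → 0□0□□□[s0]□
Step 9: δ(s0, □) = (s1, 1, R) → 0□0□□□1[s1]□
Step 10: δ(s1, □) = (s0, □, R) → 0□0□□□1□[s0]□
Step 11: δ(s0, □) = (s1, 1, R) → 0□0□□□1□1[s1]□
Step 12: δ(s1, □) = (s0, □, R) → 0□0□□□1□1□[s0]□
Step 13: δ(s0, □) = (s1, 1, R) → 0□0□□□1□1□1[s1]□
Step 14: δ(s1, □) = (s0, □, R) → 0□0□□□1□1□1□[s0]□
Step 15: δ(s0, □) = (s1, 1, R) → 0□0□□□1□1□1□1[s1]□
Step 16: δ(s1, □) = (s0, □, R) → 0□0□□□1□1□1□1□[s0]□

The machine has not reached a halting state after 16 steps.
The machine did not halt within the 16-step bound.

Answer: No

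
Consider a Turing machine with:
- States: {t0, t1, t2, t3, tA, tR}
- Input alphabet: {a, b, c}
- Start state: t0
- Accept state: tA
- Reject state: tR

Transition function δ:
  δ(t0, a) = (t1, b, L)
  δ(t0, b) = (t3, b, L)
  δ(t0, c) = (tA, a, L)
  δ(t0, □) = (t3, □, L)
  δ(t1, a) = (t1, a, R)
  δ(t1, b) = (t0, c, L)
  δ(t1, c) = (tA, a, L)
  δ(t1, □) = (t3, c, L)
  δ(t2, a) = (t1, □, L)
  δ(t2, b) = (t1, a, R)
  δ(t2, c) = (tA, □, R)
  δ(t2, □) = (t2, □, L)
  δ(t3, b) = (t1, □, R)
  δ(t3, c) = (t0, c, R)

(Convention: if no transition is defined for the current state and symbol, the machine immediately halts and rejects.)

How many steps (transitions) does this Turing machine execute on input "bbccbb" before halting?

Execution trace:
Initial: [t0]bbccbb
Step 1: δ(t0, b) = (t3, b, L) → [t3]□bbccbb

No transition is defined for δ(t3, □). By convention the machine halts and rejects.

The machine executed 1 step before halting.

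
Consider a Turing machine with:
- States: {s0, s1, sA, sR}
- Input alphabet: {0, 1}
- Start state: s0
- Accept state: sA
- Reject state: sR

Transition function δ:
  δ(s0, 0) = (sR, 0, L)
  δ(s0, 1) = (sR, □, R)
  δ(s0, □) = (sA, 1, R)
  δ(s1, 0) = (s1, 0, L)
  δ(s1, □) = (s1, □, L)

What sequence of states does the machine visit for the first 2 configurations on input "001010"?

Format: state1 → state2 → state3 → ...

Execution trace:
Initial: [s0]001010
Step 1: δ(s0, 0) = (sR, 0, L) → [sR]□001010

The machine reaches the reject state sR and halts.

State sequence: s0 → sR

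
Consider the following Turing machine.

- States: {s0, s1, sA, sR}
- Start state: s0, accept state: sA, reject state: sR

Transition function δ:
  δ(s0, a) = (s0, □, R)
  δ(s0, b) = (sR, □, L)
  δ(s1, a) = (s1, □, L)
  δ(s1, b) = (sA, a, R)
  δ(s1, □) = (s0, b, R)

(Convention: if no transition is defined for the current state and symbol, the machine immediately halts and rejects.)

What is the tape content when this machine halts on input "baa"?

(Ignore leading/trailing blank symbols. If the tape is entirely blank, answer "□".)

Execution trace:
Initial: [s0]baa
Step 1: δ(s0, b) = (sR, □, L) → [sR]□□aa

The machine reaches the reject state sR and halts.

Final tape (ignoring leading/trailing blanks): aa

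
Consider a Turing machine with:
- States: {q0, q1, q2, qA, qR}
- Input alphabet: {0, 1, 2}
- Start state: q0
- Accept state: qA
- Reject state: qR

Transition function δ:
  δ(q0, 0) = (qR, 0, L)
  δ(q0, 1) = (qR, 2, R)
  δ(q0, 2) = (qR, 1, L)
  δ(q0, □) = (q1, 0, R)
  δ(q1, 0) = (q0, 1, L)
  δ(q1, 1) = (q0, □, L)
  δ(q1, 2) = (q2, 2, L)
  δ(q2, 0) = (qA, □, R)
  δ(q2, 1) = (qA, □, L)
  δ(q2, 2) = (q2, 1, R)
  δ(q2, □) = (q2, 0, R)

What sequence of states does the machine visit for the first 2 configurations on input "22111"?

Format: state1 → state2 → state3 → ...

Execution trace:
Initial: [q0]22111
Step 1: δ(q0, 2) = (qR, 1, L) → [qR]□12111

The machine reaches the reject state qR and halts.

State sequence: q0 → qR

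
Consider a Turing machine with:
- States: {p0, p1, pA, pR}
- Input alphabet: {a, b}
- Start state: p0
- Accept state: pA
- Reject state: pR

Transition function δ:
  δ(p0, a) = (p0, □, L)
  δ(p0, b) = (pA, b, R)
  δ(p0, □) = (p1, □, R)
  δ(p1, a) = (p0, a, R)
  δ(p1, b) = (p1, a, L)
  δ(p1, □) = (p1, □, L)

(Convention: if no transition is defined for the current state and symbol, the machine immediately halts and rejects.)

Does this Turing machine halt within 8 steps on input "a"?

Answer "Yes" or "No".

Execution trace:
Initial: [p0]a
Step 1: δ(p0, a) = (p0, □, L) → [p0]□□
Step 2: δ(p0, □) = (p1, □, R) → □[p1]□
Step 3: δ(p1, □) = (p1, □, L) → [p1]□□
Step 4: δ(p1, □) = (p1, □, L) → [p1]□□□
Step 5: δ(p1, □) = (p1, □, L) → [p1]□□□□
Step 6: δ(p1, □) = (p1, □, L) → [p1]□□□□□
Step 7: δ(p1, □) = (p1, □, L) → [p1]□□□□□□
Step 8: δ(p1, □) = (p1, □, L) → [p1]□□□□□□□

The machine has not reached a halting state after 8 steps.
The machine did not halt within the 8-step bound.

Answer: No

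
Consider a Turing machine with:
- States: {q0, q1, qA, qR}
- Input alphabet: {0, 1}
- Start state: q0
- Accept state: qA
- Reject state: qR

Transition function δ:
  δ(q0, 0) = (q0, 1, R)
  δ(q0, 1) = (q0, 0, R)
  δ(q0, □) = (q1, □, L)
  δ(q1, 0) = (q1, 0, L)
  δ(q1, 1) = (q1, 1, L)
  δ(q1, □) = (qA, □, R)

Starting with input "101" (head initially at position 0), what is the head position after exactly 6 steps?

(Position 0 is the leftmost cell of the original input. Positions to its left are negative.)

Execution trace (head position shown):
Step 0: [q0]101  (head at position 0)
Step 1: move right → 0[q0]01  (head at position 1)
Step 2: move right → 01[q0]1  (head at position 2)
Step 3: move right → 010[q0]□  (head at position 3)
Step 4: move left → 01[q1]0□  (head at position 2)
Step 5: move left → 0[q1]10□  (head at position 1)
Step 6: move left → [q1]010□  (head at position 0)

After 6 steps, the head is at position 0.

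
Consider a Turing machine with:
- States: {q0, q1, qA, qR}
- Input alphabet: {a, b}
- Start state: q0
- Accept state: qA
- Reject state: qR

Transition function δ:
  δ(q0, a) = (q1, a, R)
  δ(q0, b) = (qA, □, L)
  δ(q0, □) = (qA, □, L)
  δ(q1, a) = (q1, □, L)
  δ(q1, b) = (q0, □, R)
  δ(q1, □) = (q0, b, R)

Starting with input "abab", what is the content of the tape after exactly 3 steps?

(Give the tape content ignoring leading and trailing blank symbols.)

Execution trace:
Initial: [q0]abab
Step 1: δ(q0, a) = (q1, a, R) → a[q1]bab
Step 2: δ(q1, b) = (q0, □, R) → a□[q0]ab
Step 3: δ(q0, a) = (q1, a, R) → a□a[q1]b

After 3 steps, the tape (ignoring leading/trailing blanks) is: a□ab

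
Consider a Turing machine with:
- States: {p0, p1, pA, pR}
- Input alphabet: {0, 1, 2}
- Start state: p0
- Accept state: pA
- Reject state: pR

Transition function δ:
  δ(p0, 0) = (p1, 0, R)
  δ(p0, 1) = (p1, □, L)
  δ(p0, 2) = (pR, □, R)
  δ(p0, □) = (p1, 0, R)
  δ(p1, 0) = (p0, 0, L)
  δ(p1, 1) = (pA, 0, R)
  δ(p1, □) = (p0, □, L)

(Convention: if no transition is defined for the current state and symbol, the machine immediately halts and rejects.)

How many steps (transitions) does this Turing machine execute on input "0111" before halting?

Execution trace:
Initial: [p0]0111
Step 1: δ(p0, 0) = (p1, 0, R) → 0[p1]111
Step 2: δ(p1, 1) = (pA, 0, R) → 00[pA]11

The machine reaches the accept state pA and halts.

The machine executed 2 steps before halting.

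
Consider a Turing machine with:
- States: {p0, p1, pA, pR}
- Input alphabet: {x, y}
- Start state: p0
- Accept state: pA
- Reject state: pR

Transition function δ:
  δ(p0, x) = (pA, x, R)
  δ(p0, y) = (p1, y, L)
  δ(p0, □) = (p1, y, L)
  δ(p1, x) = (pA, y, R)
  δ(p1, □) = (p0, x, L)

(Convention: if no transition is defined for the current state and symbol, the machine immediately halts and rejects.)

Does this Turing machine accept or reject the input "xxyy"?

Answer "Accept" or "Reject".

Execution trace:
Initial: [p0]xxyy
Step 1: δ(p0, x) = (pA, x, R) → x[pA]xyy

The machine reaches the accept state pA and halts.

Answer: Accept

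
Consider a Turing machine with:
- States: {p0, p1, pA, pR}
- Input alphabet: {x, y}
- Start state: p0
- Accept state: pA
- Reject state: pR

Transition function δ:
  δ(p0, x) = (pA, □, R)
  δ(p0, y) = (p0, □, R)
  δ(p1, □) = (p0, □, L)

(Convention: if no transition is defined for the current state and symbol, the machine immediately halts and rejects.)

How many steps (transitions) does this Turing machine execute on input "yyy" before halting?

Execution trace:
Initial: [p0]yyy
Step 1: δ(p0, y) = (p0, □, R) → □[p0]yy
Step 2: δ(p0, y) = (p0, □, R) → □□[p0]y
Step 3: δ(p0, y) = (p0, □, R) → □□□[p0]□

No transition is defined for δ(p0, □). By convention the machine halts and rejects.

The machine executed 3 steps before halting.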